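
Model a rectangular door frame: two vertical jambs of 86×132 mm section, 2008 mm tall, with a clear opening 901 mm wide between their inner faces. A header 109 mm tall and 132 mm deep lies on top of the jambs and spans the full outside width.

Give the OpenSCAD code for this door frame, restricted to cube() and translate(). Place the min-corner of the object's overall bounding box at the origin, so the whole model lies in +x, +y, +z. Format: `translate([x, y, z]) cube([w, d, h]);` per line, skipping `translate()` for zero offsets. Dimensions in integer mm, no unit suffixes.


cube([86, 132, 2008]);
translate([987, 0, 0]) cube([86, 132, 2008]);
translate([0, 0, 2008]) cube([1073, 132, 109]);


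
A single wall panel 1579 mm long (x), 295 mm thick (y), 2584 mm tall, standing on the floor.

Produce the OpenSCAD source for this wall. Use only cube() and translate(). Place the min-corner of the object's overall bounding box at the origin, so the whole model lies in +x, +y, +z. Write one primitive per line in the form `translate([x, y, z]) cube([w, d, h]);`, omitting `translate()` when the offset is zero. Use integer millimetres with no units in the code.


cube([1579, 295, 2584]);


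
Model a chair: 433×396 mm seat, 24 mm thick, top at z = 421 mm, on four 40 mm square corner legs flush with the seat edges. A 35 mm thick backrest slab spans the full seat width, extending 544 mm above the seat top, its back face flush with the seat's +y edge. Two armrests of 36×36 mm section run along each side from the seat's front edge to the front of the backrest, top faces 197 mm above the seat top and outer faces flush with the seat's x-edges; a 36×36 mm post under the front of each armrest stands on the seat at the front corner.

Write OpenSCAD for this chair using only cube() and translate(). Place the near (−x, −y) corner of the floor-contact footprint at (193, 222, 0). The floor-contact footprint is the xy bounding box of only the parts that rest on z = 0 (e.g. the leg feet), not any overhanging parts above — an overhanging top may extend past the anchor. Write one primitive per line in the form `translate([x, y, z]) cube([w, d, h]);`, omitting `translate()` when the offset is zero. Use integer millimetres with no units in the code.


translate([193, 222, 397]) cube([433, 396, 24]);
translate([193, 222, 0]) cube([40, 40, 397]);
translate([586, 222, 0]) cube([40, 40, 397]);
translate([193, 578, 0]) cube([40, 40, 397]);
translate([586, 578, 0]) cube([40, 40, 397]);
translate([193, 583, 421]) cube([433, 35, 544]);
translate([193, 222, 582]) cube([36, 361, 36]);
translate([590, 222, 582]) cube([36, 361, 36]);
translate([193, 222, 421]) cube([36, 36, 161]);
translate([590, 222, 421]) cube([36, 36, 161]);


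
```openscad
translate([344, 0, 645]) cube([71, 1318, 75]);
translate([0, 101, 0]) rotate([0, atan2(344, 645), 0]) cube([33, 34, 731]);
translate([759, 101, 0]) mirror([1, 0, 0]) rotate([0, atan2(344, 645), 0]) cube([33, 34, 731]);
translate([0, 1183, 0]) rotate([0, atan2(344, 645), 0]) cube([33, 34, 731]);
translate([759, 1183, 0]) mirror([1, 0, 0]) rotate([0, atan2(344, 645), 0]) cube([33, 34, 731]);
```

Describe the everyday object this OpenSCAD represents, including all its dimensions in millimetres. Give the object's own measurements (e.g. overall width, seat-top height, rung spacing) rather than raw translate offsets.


A sawhorse. A 71×1318×75 mm beam (x, y, z) sits on two A-frame leg pairs. Each pair is two raked legs of 33×34 mm section (34 mm along y) splaying symmetrically in x. Each leg rises 645 mm vertically over 344 mm of horizontal reach and is 731 mm long along its own axis. Every leg's outer bottom edge rests on the floor and its outer top edge meets a bottom edge of the beam — the left legs (tilting toward +x) meet the beam's −x bottom edge, the right legs (their mirror images, tilting toward −x) meet its +x bottom edge — so the leg tops tuck under the beam, the beam's underside is 645 mm above the floor, and the feet are 759 mm apart outside-to-outside with the beam centred between them. The two leg pairs are set in 101 mm from either end of the beam.


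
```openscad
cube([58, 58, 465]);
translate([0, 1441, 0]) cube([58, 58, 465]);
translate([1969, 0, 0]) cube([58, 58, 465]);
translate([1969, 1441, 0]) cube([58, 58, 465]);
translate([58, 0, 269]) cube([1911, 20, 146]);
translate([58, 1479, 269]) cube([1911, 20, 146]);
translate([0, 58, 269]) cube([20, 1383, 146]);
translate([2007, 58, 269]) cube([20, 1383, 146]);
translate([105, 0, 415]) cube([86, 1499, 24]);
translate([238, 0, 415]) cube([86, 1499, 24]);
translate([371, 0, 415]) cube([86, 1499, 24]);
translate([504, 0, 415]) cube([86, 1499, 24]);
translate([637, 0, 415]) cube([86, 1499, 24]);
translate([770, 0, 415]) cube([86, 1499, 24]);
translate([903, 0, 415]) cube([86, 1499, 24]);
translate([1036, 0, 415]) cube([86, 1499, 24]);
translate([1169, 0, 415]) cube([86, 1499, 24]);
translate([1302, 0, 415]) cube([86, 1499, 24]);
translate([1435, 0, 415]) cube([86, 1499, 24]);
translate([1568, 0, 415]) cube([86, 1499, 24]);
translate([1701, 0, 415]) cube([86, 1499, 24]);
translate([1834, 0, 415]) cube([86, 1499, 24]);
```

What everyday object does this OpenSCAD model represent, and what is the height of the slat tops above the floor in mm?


A bed frame. The slat-top height is 439 mm.

Four posts, four rails, and a row of slats — a bed frame. Slats sit on the rails at z = 269 + 146 = 415; with slat thickness 24, the top is 439 mm.


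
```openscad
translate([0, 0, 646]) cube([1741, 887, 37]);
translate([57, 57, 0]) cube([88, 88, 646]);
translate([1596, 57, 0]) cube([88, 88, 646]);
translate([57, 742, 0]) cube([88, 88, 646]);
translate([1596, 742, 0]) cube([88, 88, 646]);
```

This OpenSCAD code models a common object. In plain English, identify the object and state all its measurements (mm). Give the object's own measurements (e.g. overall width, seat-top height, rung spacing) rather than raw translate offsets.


A rectangular dining table. The top is 1741×887×37 mm with its upper surface at z = 683 mm. It stands on four 88×88 mm square legs, each inset 57 mm from the nearest pair of top edges, running from the floor to the underside of the top.


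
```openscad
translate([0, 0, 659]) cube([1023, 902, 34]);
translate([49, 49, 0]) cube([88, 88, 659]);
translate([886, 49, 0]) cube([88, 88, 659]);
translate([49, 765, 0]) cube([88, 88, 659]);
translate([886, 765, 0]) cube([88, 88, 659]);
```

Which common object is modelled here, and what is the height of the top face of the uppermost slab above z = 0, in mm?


A table. The table height is 693 mm.

A 1023×902×34 slab sits at z = 659 on four 88 mm square posts — a table. The top surface is at 659 + 34 = 693 mm.


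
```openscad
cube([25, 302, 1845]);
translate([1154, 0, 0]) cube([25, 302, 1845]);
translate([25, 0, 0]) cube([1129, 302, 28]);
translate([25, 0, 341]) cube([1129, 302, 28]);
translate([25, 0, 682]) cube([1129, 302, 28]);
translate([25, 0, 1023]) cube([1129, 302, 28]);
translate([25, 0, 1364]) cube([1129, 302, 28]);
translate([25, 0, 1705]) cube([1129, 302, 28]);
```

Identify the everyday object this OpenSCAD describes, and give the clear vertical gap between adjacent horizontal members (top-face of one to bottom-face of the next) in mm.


A bookshelf. The clear shelf gap is 313 mm.

Two tall side panels with 6 horizontal boards between them — a bookshelf. The first two shelf undersides are at z = 0 and z = 341; with shelf thickness 28, the clear gap is 341 − 0 − 28 = 313 mm.


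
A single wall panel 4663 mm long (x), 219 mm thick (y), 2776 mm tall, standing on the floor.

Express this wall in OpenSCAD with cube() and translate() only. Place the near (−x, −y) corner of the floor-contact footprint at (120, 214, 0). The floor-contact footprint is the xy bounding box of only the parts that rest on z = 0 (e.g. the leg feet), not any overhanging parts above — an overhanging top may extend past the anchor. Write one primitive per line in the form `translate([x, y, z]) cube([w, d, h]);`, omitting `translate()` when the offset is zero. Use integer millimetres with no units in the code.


translate([120, 214, 0]) cube([4663, 219, 2776]);


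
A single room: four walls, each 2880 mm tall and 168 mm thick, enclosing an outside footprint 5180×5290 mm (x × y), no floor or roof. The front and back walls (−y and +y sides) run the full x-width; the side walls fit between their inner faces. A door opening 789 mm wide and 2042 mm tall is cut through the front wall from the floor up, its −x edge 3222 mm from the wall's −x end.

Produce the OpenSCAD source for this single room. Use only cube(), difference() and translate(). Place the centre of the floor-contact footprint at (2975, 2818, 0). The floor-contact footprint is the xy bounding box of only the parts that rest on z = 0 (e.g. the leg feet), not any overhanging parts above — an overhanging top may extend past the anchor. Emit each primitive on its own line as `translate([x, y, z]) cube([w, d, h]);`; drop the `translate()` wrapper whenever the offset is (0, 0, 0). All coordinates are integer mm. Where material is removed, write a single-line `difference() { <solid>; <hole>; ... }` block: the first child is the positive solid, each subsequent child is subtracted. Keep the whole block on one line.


difference() { translate([385, 173, 0]) cube([5180, 168, 2880]); translate([3607, 173, 0]) cube([789, 168, 2042]); }
translate([385, 5295, 0]) cube([5180, 168, 2880]);
translate([385, 341, 0]) cube([168, 4954, 2880]);
translate([5397, 341, 0]) cube([168, 4954, 2880]);


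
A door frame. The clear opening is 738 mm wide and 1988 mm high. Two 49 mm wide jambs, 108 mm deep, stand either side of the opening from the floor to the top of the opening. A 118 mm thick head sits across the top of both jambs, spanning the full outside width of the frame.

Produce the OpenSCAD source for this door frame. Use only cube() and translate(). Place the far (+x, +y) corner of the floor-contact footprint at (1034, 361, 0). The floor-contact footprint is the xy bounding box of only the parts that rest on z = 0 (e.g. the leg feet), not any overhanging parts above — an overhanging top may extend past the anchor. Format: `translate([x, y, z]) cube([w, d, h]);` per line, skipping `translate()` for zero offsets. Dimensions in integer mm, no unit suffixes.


translate([198, 253, 0]) cube([49, 108, 1988]);
translate([985, 253, 0]) cube([49, 108, 1988]);
translate([198, 253, 1988]) cube([836, 108, 118]);


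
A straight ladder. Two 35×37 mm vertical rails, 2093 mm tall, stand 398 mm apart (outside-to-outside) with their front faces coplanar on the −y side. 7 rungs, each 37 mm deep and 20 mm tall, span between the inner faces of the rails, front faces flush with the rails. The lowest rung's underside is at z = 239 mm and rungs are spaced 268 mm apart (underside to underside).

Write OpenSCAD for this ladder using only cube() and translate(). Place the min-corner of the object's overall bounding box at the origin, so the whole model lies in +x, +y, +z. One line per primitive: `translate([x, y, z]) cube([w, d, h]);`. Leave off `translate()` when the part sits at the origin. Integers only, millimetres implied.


// rung span = 398 - 2*35 = 328
// rung[k] z = 239 + k*268
cube([35, 37, 2093]);
translate([363, 0, 0]) cube([35, 37, 2093]);
translate([35, 0, 239]) cube([328, 37, 20]);
translate([35, 0, 507]) cube([328, 37, 20]);
translate([35, 0, 775]) cube([328, 37, 20]);
translate([35, 0, 1043]) cube([328, 37, 20]);
translate([35, 0, 1311]) cube([328, 37, 20]);
translate([35, 0, 1579]) cube([328, 37, 20]);
translate([35, 0, 1847]) cube([328, 37, 20]);


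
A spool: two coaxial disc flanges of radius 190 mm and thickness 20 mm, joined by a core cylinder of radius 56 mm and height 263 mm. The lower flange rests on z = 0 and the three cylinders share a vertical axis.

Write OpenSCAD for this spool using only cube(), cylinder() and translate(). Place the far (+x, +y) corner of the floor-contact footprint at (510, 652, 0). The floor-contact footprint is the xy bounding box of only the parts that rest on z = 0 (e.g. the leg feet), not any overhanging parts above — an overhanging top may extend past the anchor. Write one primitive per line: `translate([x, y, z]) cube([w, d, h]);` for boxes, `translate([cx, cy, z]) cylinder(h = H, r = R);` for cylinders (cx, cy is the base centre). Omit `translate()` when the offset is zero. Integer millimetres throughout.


translate([320, 462, 0]) cylinder(h = 20, r = 190);
translate([320, 462, 20]) cylinder(h = 263, r = 56);
translate([320, 462, 283]) cylinder(h = 20, r = 190);


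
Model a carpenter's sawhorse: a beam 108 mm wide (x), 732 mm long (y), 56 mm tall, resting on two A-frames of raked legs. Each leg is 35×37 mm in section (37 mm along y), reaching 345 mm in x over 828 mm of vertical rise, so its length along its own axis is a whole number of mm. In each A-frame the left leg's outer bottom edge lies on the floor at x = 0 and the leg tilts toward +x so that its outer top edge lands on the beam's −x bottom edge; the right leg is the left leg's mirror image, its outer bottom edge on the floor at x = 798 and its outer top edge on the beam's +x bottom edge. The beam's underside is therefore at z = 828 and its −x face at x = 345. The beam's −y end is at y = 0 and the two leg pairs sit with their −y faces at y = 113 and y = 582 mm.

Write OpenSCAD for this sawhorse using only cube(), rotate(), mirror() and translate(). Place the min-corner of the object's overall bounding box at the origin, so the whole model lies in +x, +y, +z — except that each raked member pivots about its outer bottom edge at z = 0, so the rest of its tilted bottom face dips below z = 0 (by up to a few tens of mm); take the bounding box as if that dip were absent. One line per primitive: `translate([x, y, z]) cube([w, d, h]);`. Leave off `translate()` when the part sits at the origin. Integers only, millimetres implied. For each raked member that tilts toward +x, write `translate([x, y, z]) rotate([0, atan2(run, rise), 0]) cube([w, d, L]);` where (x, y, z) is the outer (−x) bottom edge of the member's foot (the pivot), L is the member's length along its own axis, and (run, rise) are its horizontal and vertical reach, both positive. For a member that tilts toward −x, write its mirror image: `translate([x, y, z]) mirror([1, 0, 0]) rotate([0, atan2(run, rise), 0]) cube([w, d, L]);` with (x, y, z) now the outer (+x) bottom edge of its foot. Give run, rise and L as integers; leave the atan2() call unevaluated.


// leg length = √(345² + 828²) = 897
// right-leg outer foot x = 2·345 + 108 = 798
// beam min-corner = (345, 0, 828)
translate([345, 0, 828]) cube([108, 732, 56]);
translate([0, 113, 0]) rotate([0, atan2(345, 828), 0]) cube([35, 37, 897]);
translate([798, 113, 0]) mirror([1, 0, 0]) rotate([0, atan2(345, 828), 0]) cube([35, 37, 897]);
translate([0, 582, 0]) rotate([0, atan2(345, 828), 0]) cube([35, 37, 897]);
translate([798, 582, 0]) mirror([1, 0, 0]) rotate([0, atan2(345, 828), 0]) cube([35, 37, 897]);


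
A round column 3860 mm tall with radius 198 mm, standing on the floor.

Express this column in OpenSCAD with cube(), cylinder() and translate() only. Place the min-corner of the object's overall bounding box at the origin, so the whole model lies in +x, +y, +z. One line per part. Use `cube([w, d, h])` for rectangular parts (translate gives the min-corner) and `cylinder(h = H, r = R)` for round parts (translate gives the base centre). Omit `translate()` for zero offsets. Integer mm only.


translate([198, 198, 0]) cylinder(h = 3860, r = 198);


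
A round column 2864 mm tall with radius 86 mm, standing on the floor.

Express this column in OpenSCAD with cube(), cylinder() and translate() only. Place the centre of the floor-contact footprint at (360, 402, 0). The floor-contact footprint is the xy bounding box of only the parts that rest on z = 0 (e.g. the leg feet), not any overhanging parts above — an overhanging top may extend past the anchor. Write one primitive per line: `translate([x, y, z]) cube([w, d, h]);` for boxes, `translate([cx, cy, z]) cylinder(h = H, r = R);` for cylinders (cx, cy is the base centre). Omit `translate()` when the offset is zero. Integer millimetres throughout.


translate([360, 402, 0]) cylinder(h = 2864, r = 86);


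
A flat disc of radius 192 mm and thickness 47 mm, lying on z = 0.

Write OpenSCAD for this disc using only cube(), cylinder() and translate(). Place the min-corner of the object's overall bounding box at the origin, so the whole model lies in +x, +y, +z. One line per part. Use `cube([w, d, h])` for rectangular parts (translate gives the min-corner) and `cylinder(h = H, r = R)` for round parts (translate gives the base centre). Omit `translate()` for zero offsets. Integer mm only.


translate([192, 192, 0]) cylinder(h = 47, r = 192);


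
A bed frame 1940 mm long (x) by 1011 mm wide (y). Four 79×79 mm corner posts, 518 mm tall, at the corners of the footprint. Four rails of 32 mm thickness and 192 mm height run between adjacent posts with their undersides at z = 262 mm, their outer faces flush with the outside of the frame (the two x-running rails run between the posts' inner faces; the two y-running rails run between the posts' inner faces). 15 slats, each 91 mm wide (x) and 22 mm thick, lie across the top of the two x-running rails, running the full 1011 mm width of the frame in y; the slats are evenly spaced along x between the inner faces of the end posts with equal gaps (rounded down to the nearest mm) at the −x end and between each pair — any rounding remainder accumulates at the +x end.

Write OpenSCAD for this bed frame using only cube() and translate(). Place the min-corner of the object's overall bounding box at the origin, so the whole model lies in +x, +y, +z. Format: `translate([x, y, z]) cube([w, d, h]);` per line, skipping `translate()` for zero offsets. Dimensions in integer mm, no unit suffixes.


cube([79, 79, 518]);
translate([0, 932, 0]) cube([79, 79, 518]);
translate([1861, 0, 0]) cube([79, 79, 518]);
translate([1861, 932, 0]) cube([79, 79, 518]);
translate([79, 0, 262]) cube([1782, 32, 192]);
translate([79, 979, 262]) cube([1782, 32, 192]);
translate([0, 79, 262]) cube([32, 853, 192]);
translate([1908, 79, 262]) cube([32, 853, 192]);
translate([105, 0, 454]) cube([91, 1011, 22]);
translate([222, 0, 454]) cube([91, 1011, 22]);
translate([339, 0, 454]) cube([91, 1011, 22]);
translate([456, 0, 454]) cube([91, 1011, 22]);
translate([573, 0, 454]) cube([91, 1011, 22]);
translate([690, 0, 454]) cube([91, 1011, 22]);
translate([807, 0, 454]) cube([91, 1011, 22]);
translate([924, 0, 454]) cube([91, 1011, 22]);
translate([1041, 0, 454]) cube([91, 1011, 22]);
translate([1158, 0, 454]) cube([91, 1011, 22]);
translate([1275, 0, 454]) cube([91, 1011, 22]);
translate([1392, 0, 454]) cube([91, 1011, 22]);
translate([1509, 0, 454]) cube([91, 1011, 22]);
translate([1626, 0, 454]) cube([91, 1011, 22]);
translate([1743, 0, 454]) cube([91, 1011, 22]);


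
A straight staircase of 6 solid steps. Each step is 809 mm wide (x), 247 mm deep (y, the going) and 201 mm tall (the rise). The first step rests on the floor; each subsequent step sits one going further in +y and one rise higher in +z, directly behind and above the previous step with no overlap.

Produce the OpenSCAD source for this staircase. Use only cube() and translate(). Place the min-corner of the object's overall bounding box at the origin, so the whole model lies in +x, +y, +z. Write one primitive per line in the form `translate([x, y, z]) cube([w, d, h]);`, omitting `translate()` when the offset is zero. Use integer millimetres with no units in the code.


cube([809, 247, 201]);
translate([0, 247, 201]) cube([809, 247, 201]);
translate([0, 494, 402]) cube([809, 247, 201]);
translate([0, 741, 603]) cube([809, 247, 201]);
translate([0, 988, 804]) cube([809, 247, 201]);
translate([0, 1235, 1005]) cube([809, 247, 201]);


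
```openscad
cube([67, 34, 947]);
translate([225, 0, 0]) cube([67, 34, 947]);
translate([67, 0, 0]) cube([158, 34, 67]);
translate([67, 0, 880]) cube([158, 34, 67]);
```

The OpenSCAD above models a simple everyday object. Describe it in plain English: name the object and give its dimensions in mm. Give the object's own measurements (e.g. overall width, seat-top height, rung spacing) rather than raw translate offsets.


A rectangular picture frame lying in the x–z plane (depth along y). The opening is 158 mm wide (x) by 813 mm tall (z), surrounded by a border 67 mm wide on all four sides. The frame is 34 mm deep and is made of two full-height vertical stiles with two horizontal rails fitted between them.


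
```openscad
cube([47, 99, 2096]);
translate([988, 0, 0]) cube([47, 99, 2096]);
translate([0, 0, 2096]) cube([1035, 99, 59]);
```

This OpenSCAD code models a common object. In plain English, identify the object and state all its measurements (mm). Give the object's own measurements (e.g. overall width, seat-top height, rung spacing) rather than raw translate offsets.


A door frame. The clear opening is 941 mm wide and 2096 mm high. Two 47 mm wide jambs, 99 mm deep, stand either side of the opening from the floor to the top of the opening. A 59 mm thick head sits across the top of both jambs, spanning the full outside width of the frame.


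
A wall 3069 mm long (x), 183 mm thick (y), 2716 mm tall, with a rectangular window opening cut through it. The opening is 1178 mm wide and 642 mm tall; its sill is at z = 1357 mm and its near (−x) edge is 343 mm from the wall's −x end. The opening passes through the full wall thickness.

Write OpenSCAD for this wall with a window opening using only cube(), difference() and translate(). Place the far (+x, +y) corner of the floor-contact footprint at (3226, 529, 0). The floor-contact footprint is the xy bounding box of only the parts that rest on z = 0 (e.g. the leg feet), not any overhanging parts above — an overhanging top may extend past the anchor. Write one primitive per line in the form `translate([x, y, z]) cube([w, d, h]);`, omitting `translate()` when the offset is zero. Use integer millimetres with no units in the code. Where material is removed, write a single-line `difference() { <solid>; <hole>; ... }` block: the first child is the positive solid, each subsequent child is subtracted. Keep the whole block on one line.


difference() { translate([157, 346, 0]) cube([3069, 183, 2716]); translate([500, 346, 1357]) cube([1178, 183, 642]); }


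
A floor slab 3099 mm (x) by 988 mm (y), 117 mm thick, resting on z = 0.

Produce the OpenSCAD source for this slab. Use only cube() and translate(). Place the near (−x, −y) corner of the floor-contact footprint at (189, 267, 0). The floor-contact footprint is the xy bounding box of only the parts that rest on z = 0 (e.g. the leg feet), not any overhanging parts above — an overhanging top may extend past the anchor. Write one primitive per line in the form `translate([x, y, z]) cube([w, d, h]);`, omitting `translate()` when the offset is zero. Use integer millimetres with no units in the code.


translate([189, 267, 0]) cube([3099, 988, 117]);


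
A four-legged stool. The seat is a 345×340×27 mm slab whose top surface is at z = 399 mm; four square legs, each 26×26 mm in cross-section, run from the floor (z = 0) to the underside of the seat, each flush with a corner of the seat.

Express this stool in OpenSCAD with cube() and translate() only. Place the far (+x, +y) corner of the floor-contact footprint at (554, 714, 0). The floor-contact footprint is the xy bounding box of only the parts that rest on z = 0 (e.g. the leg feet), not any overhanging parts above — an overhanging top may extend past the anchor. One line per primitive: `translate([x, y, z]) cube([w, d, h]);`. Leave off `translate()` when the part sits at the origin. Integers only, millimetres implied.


translate([209, 374, 372]) cube([345, 340, 27]);
translate([209, 374, 0]) cube([26, 26, 372]);
translate([528, 374, 0]) cube([26, 26, 372]);
translate([209, 688, 0]) cube([26, 26, 372]);
translate([528, 688, 0]) cube([26, 26, 372]);


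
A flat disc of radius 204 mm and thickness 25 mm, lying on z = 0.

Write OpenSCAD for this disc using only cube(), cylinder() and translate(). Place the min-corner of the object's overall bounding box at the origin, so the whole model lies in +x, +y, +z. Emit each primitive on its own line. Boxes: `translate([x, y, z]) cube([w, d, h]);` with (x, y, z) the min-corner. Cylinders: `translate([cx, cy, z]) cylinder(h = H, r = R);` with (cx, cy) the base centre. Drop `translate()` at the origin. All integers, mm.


translate([204, 204, 0]) cylinder(h = 25, r = 204);


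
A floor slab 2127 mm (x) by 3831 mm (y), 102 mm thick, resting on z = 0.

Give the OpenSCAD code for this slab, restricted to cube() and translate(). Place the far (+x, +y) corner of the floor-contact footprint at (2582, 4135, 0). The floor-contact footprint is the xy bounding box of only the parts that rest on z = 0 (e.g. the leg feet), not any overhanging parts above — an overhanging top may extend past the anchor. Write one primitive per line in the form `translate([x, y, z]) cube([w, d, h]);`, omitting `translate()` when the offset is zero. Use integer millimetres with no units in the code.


translate([455, 304, 0]) cube([2127, 3831, 102]);


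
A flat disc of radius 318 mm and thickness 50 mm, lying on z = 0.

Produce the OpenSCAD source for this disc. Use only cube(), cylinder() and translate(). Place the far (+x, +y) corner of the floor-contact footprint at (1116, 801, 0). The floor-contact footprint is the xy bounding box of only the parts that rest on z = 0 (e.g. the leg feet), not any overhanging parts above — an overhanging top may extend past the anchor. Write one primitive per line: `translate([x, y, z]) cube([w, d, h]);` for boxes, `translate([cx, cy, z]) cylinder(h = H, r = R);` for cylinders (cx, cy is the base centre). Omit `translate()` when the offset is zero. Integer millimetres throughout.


translate([798, 483, 0]) cylinder(h = 50, r = 318);


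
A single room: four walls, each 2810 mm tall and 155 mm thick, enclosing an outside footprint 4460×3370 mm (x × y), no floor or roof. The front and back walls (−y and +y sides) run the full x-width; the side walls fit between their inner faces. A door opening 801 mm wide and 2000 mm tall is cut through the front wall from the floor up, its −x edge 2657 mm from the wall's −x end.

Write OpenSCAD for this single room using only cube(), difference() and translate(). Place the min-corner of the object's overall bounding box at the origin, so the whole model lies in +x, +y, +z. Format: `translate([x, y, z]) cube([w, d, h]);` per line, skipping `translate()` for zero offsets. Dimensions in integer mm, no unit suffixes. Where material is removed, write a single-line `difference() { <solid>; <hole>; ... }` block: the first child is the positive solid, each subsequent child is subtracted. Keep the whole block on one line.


difference() { cube([4460, 155, 2810]); translate([2657, 0, 0]) cube([801, 155, 2000]); }
translate([0, 3215, 0]) cube([4460, 155, 2810]);
translate([0, 155, 0]) cube([155, 3060, 2810]);
translate([4305, 155, 0]) cube([155, 3060, 2810]);


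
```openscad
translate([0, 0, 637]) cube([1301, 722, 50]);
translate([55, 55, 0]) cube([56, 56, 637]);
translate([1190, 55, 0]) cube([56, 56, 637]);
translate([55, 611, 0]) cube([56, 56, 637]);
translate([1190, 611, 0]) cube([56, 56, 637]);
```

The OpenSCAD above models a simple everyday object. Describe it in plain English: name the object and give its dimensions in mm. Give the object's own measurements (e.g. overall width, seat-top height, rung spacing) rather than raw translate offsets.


A table: top 1301 mm (x) × 722 mm (y), 50 mm thick, upper face at z = 687 mm, on four 56×56 mm square legs, each inset 55 mm from the nearest pair of top edges from z = 0 to the bottom of the top.


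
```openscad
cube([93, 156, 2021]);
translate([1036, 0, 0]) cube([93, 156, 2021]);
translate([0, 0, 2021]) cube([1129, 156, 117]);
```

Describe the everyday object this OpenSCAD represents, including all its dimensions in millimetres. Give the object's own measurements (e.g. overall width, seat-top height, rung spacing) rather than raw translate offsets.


A door frame. The clear opening is 943 mm wide and 2021 mm high. Two 93 mm wide jambs, 156 mm deep, stand either side of the opening from the floor to the top of the opening. A 117 mm thick head sits across the top of both jambs, spanning the full outside width of the frame.


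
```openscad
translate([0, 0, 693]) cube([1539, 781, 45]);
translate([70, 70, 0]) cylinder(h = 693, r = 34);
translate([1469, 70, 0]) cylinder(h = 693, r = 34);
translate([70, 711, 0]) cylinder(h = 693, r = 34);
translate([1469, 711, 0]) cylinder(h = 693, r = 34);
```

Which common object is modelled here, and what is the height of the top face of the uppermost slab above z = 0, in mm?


A table. The table height is 738 mm.

A 1539×781×45 slab sits at z = 693 on four Ø68 mm round legs — a table. The top surface is at 693 + 45 = 738 mm.


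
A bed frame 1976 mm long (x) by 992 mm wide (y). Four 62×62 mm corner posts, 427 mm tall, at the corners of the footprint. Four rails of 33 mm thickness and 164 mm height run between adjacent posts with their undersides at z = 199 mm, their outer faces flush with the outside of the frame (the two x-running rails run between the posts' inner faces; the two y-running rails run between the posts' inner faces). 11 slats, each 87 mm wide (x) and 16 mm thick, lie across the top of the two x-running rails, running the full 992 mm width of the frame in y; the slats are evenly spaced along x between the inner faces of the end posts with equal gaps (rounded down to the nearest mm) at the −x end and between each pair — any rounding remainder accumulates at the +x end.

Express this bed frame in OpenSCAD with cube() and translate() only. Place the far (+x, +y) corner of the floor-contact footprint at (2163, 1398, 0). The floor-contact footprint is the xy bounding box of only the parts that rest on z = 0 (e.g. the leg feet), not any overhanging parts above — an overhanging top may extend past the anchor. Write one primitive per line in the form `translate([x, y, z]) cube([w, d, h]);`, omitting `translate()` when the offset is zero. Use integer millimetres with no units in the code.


translate([187, 406, 0]) cube([62, 62, 427]);
translate([187, 1336, 0]) cube([62, 62, 427]);
translate([2101, 406, 0]) cube([62, 62, 427]);
translate([2101, 1336, 0]) cube([62, 62, 427]);
translate([249, 406, 199]) cube([1852, 33, 164]);
translate([249, 1365, 199]) cube([1852, 33, 164]);
translate([187, 468, 199]) cube([33, 868, 164]);
translate([2130, 468, 199]) cube([33, 868, 164]);
translate([323, 406, 363]) cube([87, 992, 16]);
translate([484, 406, 363]) cube([87, 992, 16]);
translate([645, 406, 363]) cube([87, 992, 16]);
translate([806, 406, 363]) cube([87, 992, 16]);
translate([967, 406, 363]) cube([87, 992, 16]);
translate([1128, 406, 363]) cube([87, 992, 16]);
translate([1289, 406, 363]) cube([87, 992, 16]);
translate([1450, 406, 363]) cube([87, 992, 16]);
translate([1611, 406, 363]) cube([87, 992, 16]);
translate([1772, 406, 363]) cube([87, 992, 16]);
translate([1933, 406, 363]) cube([87, 992, 16]);


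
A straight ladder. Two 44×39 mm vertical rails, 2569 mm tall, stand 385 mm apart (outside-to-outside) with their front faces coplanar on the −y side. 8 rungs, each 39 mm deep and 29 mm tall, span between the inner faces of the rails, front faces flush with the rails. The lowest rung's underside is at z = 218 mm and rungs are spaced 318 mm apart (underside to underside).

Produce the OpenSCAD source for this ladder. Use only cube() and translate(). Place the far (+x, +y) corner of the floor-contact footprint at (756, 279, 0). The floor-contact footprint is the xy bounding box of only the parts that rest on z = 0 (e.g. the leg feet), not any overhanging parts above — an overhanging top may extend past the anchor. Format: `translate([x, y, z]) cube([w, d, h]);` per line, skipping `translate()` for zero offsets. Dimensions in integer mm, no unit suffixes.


// rung span = 385 - 2*44 = 297
// rung[k] z = 218 + k*318
translate([371, 240, 0]) cube([44, 39, 2569]);
translate([712, 240, 0]) cube([44, 39, 2569]);
translate([415, 240, 218]) cube([297, 39, 29]);
translate([415, 240, 536]) cube([297, 39, 29]);
translate([415, 240, 854]) cube([297, 39, 29]);
translate([415, 240, 1172]) cube([297, 39, 29]);
translate([415, 240, 1490]) cube([297, 39, 29]);
translate([415, 240, 1808]) cube([297, 39, 29]);
translate([415, 240, 2126]) cube([297, 39, 29]);
translate([415, 240, 2444]) cube([297, 39, 29]);


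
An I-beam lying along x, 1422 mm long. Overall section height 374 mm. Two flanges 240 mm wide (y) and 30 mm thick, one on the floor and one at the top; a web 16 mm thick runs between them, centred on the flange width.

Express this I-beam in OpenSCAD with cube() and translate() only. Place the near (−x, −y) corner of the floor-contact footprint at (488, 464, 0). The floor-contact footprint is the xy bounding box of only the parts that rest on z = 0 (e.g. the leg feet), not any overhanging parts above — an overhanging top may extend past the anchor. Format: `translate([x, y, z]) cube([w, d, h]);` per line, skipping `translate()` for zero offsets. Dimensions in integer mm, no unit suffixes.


translate([488, 464, 0]) cube([1422, 240, 30]);
translate([488, 576, 30]) cube([1422, 16, 314]);
translate([488, 464, 344]) cube([1422, 240, 30]);


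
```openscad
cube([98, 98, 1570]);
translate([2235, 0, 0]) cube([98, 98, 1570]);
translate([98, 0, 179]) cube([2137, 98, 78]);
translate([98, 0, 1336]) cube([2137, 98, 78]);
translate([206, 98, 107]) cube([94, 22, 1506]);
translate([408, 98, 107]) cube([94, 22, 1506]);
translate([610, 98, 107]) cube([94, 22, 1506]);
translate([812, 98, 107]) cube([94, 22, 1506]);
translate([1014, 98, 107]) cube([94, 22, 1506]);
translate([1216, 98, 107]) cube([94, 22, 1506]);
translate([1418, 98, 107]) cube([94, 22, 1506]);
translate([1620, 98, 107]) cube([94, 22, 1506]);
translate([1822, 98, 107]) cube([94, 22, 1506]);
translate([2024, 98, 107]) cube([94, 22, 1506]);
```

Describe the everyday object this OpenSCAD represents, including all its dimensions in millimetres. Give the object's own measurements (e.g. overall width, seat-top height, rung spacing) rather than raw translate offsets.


A fence section. Two 98×98 mm posts, 1570 mm tall, stand on the floor with a clear span of 2137 mm between their inner faces. Two horizontal rails of 98×78 mm section span the gap between the posts with their undersides at z = 179 mm and z = 1336 mm, flush with the posts' −y face. 10 pickets, each 94 mm wide, 22 mm thick and 1506 mm tall, are fixed to the +y face of the rails with their bottoms at z = 107 mm, spaced across the span with a 108 mm gap after the −x post and between neighbouring pickets, with 117 mm left before the +x post.


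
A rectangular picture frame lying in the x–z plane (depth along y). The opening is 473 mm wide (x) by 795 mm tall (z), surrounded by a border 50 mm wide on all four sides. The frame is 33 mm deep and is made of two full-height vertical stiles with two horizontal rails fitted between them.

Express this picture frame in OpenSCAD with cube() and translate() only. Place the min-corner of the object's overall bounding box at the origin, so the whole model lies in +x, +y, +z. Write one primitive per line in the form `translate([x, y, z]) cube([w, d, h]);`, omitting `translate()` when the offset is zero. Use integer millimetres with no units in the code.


cube([50, 33, 895]);
translate([523, 0, 0]) cube([50, 33, 895]);
translate([50, 0, 0]) cube([473, 33, 50]);
translate([50, 0, 845]) cube([473, 33, 50]);


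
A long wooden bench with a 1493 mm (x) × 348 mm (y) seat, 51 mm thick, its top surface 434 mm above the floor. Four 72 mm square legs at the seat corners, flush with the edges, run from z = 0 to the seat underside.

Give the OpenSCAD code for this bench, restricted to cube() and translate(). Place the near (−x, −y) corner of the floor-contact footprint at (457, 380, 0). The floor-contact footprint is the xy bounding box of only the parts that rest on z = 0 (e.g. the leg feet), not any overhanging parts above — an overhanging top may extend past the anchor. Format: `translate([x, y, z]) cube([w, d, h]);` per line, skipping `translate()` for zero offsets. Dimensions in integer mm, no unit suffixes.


translate([457, 380, 383]) cube([1493, 348, 51]);
translate([457, 380, 0]) cube([72, 72, 383]);
translate([457, 656, 0]) cube([72, 72, 383]);
translate([1878, 380, 0]) cube([72, 72, 383]);
translate([1878, 656, 0]) cube([72, 72, 383]);


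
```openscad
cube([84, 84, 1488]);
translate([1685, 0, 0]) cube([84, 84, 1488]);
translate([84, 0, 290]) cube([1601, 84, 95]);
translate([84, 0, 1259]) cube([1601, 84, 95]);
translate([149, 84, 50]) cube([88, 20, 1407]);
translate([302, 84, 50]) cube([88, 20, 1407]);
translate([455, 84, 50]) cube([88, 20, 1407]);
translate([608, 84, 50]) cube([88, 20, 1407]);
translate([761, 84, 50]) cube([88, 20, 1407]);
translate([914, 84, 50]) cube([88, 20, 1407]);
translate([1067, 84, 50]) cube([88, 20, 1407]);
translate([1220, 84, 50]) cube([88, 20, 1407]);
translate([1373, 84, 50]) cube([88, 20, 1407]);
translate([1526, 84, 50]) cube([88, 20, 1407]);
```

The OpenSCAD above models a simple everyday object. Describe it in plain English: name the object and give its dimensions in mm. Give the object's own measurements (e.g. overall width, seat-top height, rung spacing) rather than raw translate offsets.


A fence section. Two 84×84 mm posts, 1488 mm tall, stand on the floor with a clear span of 1601 mm between their inner faces. Two horizontal rails of 84×95 mm section span the gap between the posts with their undersides at z = 290 mm and z = 1259 mm, flush with the posts' −y face. 10 pickets, each 88 mm wide, 20 mm thick and 1407 mm tall, are fixed to the +y face of the rails with their bottoms at z = 50 mm, spaced across the span with a 65 mm gap after the −x post and between neighbouring pickets, with 71 mm left before the +x post.


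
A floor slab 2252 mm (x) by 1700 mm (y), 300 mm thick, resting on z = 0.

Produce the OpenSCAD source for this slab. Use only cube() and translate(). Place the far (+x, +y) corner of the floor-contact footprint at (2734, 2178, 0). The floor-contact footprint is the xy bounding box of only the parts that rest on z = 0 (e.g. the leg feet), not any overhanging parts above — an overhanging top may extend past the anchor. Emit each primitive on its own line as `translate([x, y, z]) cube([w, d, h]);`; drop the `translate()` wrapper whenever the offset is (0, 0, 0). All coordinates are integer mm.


translate([482, 478, 0]) cube([2252, 1700, 300]);


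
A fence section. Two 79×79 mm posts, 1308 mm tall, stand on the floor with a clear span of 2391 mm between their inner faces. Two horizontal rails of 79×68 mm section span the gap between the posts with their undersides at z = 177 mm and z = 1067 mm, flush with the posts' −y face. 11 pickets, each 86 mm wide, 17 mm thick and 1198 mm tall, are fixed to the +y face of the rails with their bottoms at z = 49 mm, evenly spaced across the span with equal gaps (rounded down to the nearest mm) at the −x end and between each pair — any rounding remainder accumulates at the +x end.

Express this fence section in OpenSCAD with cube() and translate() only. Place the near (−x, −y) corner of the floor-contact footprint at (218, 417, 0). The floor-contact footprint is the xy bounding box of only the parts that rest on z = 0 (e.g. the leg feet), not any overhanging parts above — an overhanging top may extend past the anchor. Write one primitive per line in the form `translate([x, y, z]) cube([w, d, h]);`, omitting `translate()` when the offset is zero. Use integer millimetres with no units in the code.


translate([218, 417, 0]) cube([79, 79, 1308]);
translate([2688, 417, 0]) cube([79, 79, 1308]);
translate([297, 417, 177]) cube([2391, 79, 68]);
translate([297, 417, 1067]) cube([2391, 79, 68]);
translate([417, 496, 49]) cube([86, 17, 1198]);
translate([623, 496, 49]) cube([86, 17, 1198]);
translate([829, 496, 49]) cube([86, 17, 1198]);
translate([1035, 496, 49]) cube([86, 17, 1198]);
translate([1241, 496, 49]) cube([86, 17, 1198]);
translate([1447, 496, 49]) cube([86, 17, 1198]);
translate([1653, 496, 49]) cube([86, 17, 1198]);
translate([1859, 496, 49]) cube([86, 17, 1198]);
translate([2065, 496, 49]) cube([86, 17, 1198]);
translate([2271, 496, 49]) cube([86, 17, 1198]);
translate([2477, 496, 49]) cube([86, 17, 1198]);
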